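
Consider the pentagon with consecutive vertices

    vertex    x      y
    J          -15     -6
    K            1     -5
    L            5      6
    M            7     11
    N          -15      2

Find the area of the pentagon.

Σ = (81) + (31) + (13) + (179) + (120) = 424
Area = |Σ|/2 = 212.

212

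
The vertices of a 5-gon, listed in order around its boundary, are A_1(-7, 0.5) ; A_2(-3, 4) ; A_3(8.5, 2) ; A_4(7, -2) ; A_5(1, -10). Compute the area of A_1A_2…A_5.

Apply the surveyor's formula: 2A = Σ (x_i·y_{i+1} − x_{i+1}·y_i), indices taken mod 5.
Σ = (-26.5) + (-40) + (-31) + (-68) + (-69.5) = -235
Area = |Σ|/2 = 117.5.

117.5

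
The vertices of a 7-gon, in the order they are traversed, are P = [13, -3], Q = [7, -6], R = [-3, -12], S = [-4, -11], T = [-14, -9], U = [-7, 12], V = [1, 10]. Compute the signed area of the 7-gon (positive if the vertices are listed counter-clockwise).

-369

Σ = (-57) + (-102) + (-15) + (-118) + (-231) + (-82) + (-133) = -738
Signed area = Σ/2 = -369 (negative ⇒ clockwise traversal).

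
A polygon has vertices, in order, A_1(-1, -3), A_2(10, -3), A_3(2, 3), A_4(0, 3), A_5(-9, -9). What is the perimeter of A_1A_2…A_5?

48

|A_1A_2| = √((11)² + (0)²) = √121 = 11
|A_2A_3| = √((-8)² + (6)²) = √100 = 10
|A_3A_4| = √((-2)² + (0)²) = √4 = 2
|A_4A_5| = √((-9)² + (-12)²) = √225 = 15
|A_5A_1| = √((8)² + (6)²) = √100 = 10
Perimeter = 11 + 10 + 2 + 15 + 10 = 48.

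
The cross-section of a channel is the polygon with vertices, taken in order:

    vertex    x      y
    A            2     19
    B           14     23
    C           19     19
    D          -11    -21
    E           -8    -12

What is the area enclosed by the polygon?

Apply the surveyor's formula: 2A = Σ (x_i·y_{i+1} − x_{i+1}·y_i), indices taken mod 5.
Σ = (-220) + (-171) + (-190) + (-36) + (-128) = -745
Area = |Σ|/2 = 372.5.

372.5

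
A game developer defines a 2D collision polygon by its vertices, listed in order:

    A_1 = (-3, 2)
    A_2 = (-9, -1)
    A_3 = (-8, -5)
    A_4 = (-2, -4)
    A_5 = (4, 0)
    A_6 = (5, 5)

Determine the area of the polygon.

70.5

Apply the surveyor's formula: 2A = Σ (x_i·y_{i+1} − x_{i+1}·y_i), indices taken mod 6.
Σ = (21) + (37) + (22) + (16) + (20) + (25) = 141
Area = |Σ|/2 = 70.5.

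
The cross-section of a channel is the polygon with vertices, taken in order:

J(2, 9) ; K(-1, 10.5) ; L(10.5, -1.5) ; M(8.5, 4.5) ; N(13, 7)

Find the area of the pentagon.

42.625

Apply the surveyor's formula: 2A = Σ (x_i·y_{i+1} − x_{i+1}·y_i), indices taken mod 5.
Σ = (30) + (-108.75) + (60) + (1) + (103) = 85.25
Area = |Σ|/2 = 42.625.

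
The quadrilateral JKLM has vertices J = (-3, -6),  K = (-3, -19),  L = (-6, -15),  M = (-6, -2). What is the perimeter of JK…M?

|JK| = √((0)² + (-13)²) = √169 = 13
|KL| = √((-3)² + (4)²) = √25 = 5
|LM| = √((0)² + (13)²) = √169 = 13
|MJ| = √((3)² + (-4)²) = √25 = 5
Perimeter = 13 + 5 + 13 + 5 = 36.

36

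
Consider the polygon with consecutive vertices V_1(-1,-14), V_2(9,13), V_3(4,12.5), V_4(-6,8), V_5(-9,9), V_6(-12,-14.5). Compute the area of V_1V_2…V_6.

345.25

Cross-terms: 113, 60.5, 107, 18, 238.5, 153.5  ⇒  Σ = 690.5
Area = |Σ|/2 = 345.25.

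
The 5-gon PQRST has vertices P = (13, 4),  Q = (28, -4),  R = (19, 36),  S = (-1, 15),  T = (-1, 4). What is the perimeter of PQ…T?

112

|PQ| = √((15)² + (-8)²) = √289 = 17
|QR| = √((-9)² + (40)²) = √1681 = 41
|RS| = √((-20)² + (-21)²) = √841 = 29
|ST| = √((0)² + (-11)²) = √121 = 11
|TP| = √((14)² + (0)²) = √196 = 14
Perimeter = 17 + 41 + 29 + 11 + 14 = 112.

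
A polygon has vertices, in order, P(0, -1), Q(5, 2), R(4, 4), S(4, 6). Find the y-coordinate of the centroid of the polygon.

Apply Gauss's area formula. First the cross-terms c_i = x_i·y_{i+1} − x_{i+1}·y_i:
  5, 12, 8, -4  ⇒  2A = 21, A = 10.5.
Then Σ (y_i + y_{i+1})·c_i = 137, so ȳ = 137 / (6·10.5) = 137/63.

137/63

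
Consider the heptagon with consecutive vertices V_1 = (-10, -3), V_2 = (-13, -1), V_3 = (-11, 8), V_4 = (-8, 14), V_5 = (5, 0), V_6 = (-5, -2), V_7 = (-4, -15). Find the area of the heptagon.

192.5

Apply the surveyor's formula: 2A = Σ (x_i·y_{i+1} − x_{i+1}·y_i), indices taken mod 7.
Σ = (-29) + (-115) + (-90) + (-70) + (-10) + (67) + (-138) = -385
Area = |Σ|/2 = 192.5.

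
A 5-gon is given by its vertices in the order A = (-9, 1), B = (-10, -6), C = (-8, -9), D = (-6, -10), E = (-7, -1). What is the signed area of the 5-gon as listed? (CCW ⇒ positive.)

26

Cross-terms: 64, 42, 26, -64, -16  ⇒  Σ = 52
Signed area = Σ/2 = 26 (positive ⇒ counter-clockwise traversal).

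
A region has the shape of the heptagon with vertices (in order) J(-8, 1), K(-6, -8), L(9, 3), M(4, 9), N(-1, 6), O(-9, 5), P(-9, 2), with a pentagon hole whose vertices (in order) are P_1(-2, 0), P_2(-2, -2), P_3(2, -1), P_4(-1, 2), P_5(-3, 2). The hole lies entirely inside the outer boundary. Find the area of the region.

Outer boundary:
Apply Gauss's area formula: 2A = Σ (x_i·y_{i+1} − x_{i+1}·y_i), indices taken mod 7.
Cross-terms: 70, 54, 69, 33, 49, 27, 7  ⇒  Σ = 309
Area = |Σ|/2 = 154.5.
Hole:
Apply the shoelace formula: 2A = Σ (x_i·y_{i+1} − x_{i+1}·y_i), indices taken mod 5.
Cross-terms: 4, 6, 3, 4, 4  ⇒  Σ = 21
Area = |Σ|/2 = 10.5.
Net area = 154.5 − 10.5 = 144.

144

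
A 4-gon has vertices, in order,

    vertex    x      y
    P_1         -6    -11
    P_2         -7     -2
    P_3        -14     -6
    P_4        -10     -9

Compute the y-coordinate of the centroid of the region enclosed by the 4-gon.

Apply the shoelace (surveyor's) formula. First the cross-terms c_i = x_i·y_{i+1} − x_{i+1}·y_i:
  -65, 14, 66, 56  ⇒  2A = 71, A = 35.5.
Then Σ (y_i + y_{i+1})·c_i = -1377, so ȳ = -1377 / (6·35.5) = -459/71.

-459/71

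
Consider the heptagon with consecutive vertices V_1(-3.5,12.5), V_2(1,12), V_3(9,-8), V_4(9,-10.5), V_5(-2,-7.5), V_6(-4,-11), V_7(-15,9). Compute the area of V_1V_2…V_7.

323.25

Apply the surveyor's formula: 2A = Σ (x_i·y_{i+1} − x_{i+1}·y_i), indices taken mod 7.
Σ = (-54.5) + (-116) + (-22.5) + (-88.5) + (-8) + (-201) + (-156) = -646.5
Area = |Σ|/2 = 323.25.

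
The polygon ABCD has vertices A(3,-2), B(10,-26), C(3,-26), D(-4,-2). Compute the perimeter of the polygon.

64

|AB| = √((7)² + (-24)²) = √625 = 25
|BC| = √((-7)² + (0)²) = √49 = 7
|CD| = √((-7)² + (24)²) = √625 = 25
|DA| = √((7)² + (0)²) = √49 = 7
Perimeter = 25 + 7 + 25 + 7 = 64.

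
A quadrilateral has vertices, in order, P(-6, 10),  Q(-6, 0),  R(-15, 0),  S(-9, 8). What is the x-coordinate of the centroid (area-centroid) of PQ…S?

-155/17

Apply the shoelace (surveyor's) formula. First the cross-terms c_i = x_i·y_{i+1} − x_{i+1}·y_i:
  60, 0, -120, -42  ⇒  2A = -102, A = -51.
Then Σ (x_i + x_{i+1})·c_i = 2790, so x̄ = 2790 / (6·(-51)) = -155/17.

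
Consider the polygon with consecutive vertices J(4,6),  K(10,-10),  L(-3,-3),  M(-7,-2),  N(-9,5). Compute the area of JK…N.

151

Apply Gauss's area formula: 2A = Σ (x_i·y_{i+1} − x_{i+1}·y_i), indices taken mod 5.
J→K: (4)(-10) − (10)(6) = -100
K→L: (10)(-3) − (-3)(-10) = -60
L→M: (-3)(-2) − (-7)(-3) = -15
M→N: (-7)(5) − (-9)(-2) = -53
N→J: (-9)(6) − (4)(5) = -74
Σ = -302
Area = |Σ|/2 = 151.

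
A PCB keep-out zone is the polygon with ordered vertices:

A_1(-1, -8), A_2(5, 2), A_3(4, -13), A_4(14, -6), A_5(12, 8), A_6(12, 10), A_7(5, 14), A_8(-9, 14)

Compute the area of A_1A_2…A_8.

365.5

Apply the shoelace (surveyor's) formula: 2A = Σ (x_i·y_{i+1} − x_{i+1}·y_i), indices taken mod 8.
Cross-terms: 38, -73, 158, 184, 24, 118, 196, 86  ⇒  Σ = 731
Area = |Σ|/2 = 365.5.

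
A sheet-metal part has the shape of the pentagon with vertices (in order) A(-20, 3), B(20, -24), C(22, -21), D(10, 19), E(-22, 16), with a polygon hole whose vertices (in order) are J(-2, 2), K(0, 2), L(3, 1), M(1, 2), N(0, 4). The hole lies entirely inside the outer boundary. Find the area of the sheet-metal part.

Outer boundary:
Apply the shoelace (surveyor's) formula: 2A = Σ (x_i·y_{i+1} − x_{i+1}·y_i), indices taken mod 5.
Cross-terms: 420, 108, 628, 578, 254  ⇒  Σ = 1988
Area = |Σ|/2 = 994.
Hole:
Apply Gauss's area formula: 2A = Σ (x_i·y_{i+1} − x_{i+1}·y_i), indices taken mod 5.
Σ = (-4) + (-6) + (5) + (4) + (8) = 7
Area = |Σ|/2 = 3.5.
Net area = 994 − 3.5 = 990.5.

990.5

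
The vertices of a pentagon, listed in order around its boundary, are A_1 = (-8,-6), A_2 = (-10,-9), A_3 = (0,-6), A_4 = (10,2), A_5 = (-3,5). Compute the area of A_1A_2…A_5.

123

Apply Gauss's area formula: 2A = Σ (x_i·y_{i+1} − x_{i+1}·y_i), indices taken mod 5.
Cross-terms: 12, 60, 60, 56, 58  ⇒  Σ = 246
Area = |Σ|/2 = 123.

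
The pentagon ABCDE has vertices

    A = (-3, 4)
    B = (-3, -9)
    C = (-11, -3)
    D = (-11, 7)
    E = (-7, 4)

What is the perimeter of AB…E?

|AB| = √((0)² + (-13)²) = √169 = 13
|BC| = √((-8)² + (6)²) = √100 = 10
|CD| = √((0)² + (10)²) = √100 = 10
|DE| = √((4)² + (-3)²) = √25 = 5
|EA| = √((4)² + (0)²) = √16 = 4
Perimeter = 13 + 10 + 10 + 5 + 4 = 42.

42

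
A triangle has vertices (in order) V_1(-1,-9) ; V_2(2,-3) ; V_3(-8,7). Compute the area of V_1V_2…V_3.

Apply the shoelace formula: 2A = Σ (x_i·y_{i+1} − x_{i+1}·y_i), indices taken mod 3.
V_1→V_2: (-1)(-3) − (2)(-9) = 21
V_2→V_3: (2)(7) − (-8)(-3) = -10
V_3→V_1: (-8)(-9) − (-1)(7) = 79
Σ = 90
Area = |Σ|/2 = 45.

45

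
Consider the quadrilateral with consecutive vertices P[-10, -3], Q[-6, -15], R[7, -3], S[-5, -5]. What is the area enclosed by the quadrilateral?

85

Apply the shoelace (surveyor's) formula: 2A = Σ (x_i·y_{i+1} − x_{i+1}·y_i), indices taken mod 4.
Cross-terms: 132, 123, -50, -35  ⇒  Σ = 170
Area = |Σ|/2 = 85.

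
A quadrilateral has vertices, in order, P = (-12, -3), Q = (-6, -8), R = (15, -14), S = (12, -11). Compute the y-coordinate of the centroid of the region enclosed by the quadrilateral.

Apply the shoelace (surveyor's) formula. First the cross-terms c_i = x_i·y_{i+1} − x_{i+1}·y_i:
  78, 204, 3, -168  ⇒  2A = 117, A = 58.5.
Then Σ (y_i + y_{i+1})·c_i = -3069, so ȳ = -3069 / (6·58.5) = -341/39.

-341/39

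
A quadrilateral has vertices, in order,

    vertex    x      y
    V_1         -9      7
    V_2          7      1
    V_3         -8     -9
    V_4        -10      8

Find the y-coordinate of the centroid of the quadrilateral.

-32/159

Apply the shoelace formula. First the cross-terms c_i = x_i·y_{i+1} − x_{i+1}·y_i:
  -58, -55, -154, 2  ⇒  2A = -265, A = -132.5.
Then Σ (y_i + y_{i+1})·c_i = 160, so ȳ = 160 / (6·(-132.5)) = -32/159.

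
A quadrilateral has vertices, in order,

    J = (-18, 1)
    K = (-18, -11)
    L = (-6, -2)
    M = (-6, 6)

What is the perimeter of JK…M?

|JK| = √((0)² + (-12)²) = √144 = 12
|KL| = √((12)² + (9)²) = √225 = 15
|LM| = √((0)² + (8)²) = √64 = 8
|MJ| = √((-12)² + (-5)²) = √169 = 13
Perimeter = 12 + 15 + 8 + 13 = 48.

48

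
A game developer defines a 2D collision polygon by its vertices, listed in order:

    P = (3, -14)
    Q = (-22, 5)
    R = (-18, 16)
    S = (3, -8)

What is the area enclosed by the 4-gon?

Σ = (-293) + (-262) + (96) + (-18) = -477
Area = |Σ|/2 = 238.5.

238.5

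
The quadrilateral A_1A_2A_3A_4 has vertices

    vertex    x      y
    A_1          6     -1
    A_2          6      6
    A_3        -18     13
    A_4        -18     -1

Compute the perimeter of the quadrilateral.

|A_1A_2| = √((0)² + (7)²) = √49 = 7
|A_2A_3| = √((-24)² + (7)²) = √625 = 25
|A_3A_4| = √((0)² + (-14)²) = √196 = 14
|A_4A_1| = √((24)² + (0)²) = √576 = 24
Perimeter = 7 + 25 + 14 + 24 = 70.

70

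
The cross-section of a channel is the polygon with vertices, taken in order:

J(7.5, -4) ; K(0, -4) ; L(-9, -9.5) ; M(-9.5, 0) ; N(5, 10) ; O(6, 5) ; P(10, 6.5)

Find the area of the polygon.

193

Apply the shoelace formula: 2A = Σ (x_i·y_{i+1} − x_{i+1}·y_i), indices taken mod 7.
Σ = (-30) + (-36) + (-90.25) + (-95) + (-35) + (-11) + (-88.75) = -386
Area = |Σ|/2 = 193.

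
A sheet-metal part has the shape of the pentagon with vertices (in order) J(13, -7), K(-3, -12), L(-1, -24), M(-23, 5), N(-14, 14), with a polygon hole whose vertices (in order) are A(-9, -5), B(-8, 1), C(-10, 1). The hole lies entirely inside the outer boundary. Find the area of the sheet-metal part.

Outer boundary:
Cross-terms: -177, 60, -557, -252, -84  ⇒  Σ = -1010
Area = |Σ|/2 = 505.
Hole:
A→B: (-9)(1) − (-8)(-5) = -49
B→C: (-8)(1) − (-10)(1) = 2
C→A: (-10)(-5) − (-9)(1) = 59
Σ = 12
Area = |Σ|/2 = 6.
Net area = 505 − 6 = 499.

499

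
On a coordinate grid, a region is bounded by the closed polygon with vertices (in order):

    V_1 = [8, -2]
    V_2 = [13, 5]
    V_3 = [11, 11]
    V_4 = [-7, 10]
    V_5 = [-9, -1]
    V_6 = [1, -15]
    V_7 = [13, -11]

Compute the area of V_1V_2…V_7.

Cross-terms: 66, 88, 187, 97, 136, 184, 62  ⇒  Σ = 820
Area = |Σ|/2 = 410.

410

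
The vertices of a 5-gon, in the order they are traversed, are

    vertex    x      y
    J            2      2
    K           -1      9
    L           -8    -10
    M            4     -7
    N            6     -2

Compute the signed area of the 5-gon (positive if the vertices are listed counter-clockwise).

Apply Gauss's area formula: 2A = Σ (x_i·y_{i+1} − x_{i+1}·y_i), indices taken mod 5.
J→K: (2)(9) − (-1)(2) = 20
K→L: (-1)(-10) − (-8)(9) = 82
L→M: (-8)(-7) − (4)(-10) = 96
M→N: (4)(-2) − (6)(-7) = 34
N→J: (6)(2) − (2)(-2) = 16
Σ = 248
Signed area = Σ/2 = 124 (positive ⇒ counter-clockwise traversal).

124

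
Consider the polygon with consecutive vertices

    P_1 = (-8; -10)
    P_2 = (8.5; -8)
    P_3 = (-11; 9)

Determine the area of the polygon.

159.75

P_1→P_2: (-8)(-8) − (8.5)(-10) = 149
P_2→P_3: (8.5)(9) − (-11)(-8) = -11.5
P_3→P_1: (-11)(-10) − (-8)(9) = 182
Σ = 319.5
Area = |Σ|/2 = 159.75.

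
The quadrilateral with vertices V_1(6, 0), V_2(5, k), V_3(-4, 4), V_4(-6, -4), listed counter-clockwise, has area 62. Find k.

The doubled signed area Σ (x_i y_{i+1} − x_{i+1} y_i) is linear in k.
With k=0 it equals 84; the coefficient of k is 10 (from the two edges through V_2).
So 10·k + 84 = 2·62 = 124 ⇒ k = 4.

4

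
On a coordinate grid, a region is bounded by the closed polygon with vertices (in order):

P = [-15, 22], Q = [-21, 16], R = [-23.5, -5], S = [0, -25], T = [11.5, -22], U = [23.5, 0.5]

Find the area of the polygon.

1312.625

Σ = (222) + (481) + (587.5) + (287.5) + (522.75) + (524.5) = 2625.25
Area = |Σ|/2 = 1312.625.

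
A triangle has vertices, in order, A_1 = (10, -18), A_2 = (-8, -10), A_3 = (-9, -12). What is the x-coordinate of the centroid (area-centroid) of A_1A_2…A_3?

Apply the shoelace formula. First the cross-terms c_i = x_i·y_{i+1} − x_{i+1}·y_i:
  -244, 6, 282  ⇒  2A = 44, A = 22.
Then Σ (x_i + x_{i+1})·c_i = -308, so x̄ = -308 / (6·22) = -7/3.

-7/3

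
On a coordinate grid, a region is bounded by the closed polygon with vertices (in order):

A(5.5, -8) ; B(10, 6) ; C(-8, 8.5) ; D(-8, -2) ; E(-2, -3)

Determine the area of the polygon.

191.25

Apply the shoelace formula: 2A = Σ (x_i·y_{i+1} − x_{i+1}·y_i), indices taken mod 5.
Σ = (113) + (133) + (84) + (20) + (32.5) = 382.5
Area = |Σ|/2 = 191.25.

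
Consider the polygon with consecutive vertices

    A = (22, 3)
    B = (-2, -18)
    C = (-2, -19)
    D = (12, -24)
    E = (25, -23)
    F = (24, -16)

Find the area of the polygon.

Apply the surveyor's formula: 2A = Σ (x_i·y_{i+1} − x_{i+1}·y_i), indices taken mod 6.
Σ = (-390) + (2) + (276) + (324) + (152) + (424) = 788
Area = |Σ|/2 = 394.

394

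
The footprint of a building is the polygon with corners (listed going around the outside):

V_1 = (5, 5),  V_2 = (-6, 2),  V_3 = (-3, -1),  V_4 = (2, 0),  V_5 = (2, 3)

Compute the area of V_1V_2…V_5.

Cross-terms: 40, 12, 2, 6, -5  ⇒  Σ = 55
Area = |Σ|/2 = 27.5.

27.5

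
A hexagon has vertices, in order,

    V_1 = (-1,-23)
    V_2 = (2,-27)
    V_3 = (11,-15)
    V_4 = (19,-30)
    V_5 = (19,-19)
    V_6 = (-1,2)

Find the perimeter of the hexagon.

|V_1V_2| = √((3)² + (-4)²) = √25 = 5
|V_2V_3| = √((9)² + (12)²) = √225 = 15
|V_3V_4| = √((8)² + (-15)²) = √289 = 17
|V_4V_5| = √((0)² + (11)²) = √121 = 11
|V_5V_6| = √((-20)² + (21)²) = √841 = 29
|V_6V_1| = √((0)² + (-25)²) = √625 = 25
Perimeter = 5 + 15 + 17 + 11 + 29 + 25 = 102.

102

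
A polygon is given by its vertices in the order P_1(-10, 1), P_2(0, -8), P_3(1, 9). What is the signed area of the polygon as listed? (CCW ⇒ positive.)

89.5

Apply the shoelace (surveyor's) formula: 2A = Σ (x_i·y_{i+1} − x_{i+1}·y_i), indices taken mod 3.
Σ = (80) + (8) + (91) = 179
Signed area = Σ/2 = 89.5 (positive ⇒ counter-clockwise traversal).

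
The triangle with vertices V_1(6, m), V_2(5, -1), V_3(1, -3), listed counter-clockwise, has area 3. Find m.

The doubled signed area Σ (x_i y_{i+1} − x_{i+1} y_i) is linear in m.
With m=0 it equals -2; the coefficient of m is -4 (from the two edges through V_1).
So -4·m + -2 = 2·3 = 6 ⇒ m = -2.

-2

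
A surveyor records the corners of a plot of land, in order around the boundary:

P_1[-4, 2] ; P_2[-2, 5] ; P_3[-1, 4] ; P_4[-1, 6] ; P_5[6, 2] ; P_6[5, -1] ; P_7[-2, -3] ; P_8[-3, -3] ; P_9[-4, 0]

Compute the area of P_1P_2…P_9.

57.5

Σ = (-16) + (-3) + (-2) + (-38) + (-16) + (-17) + (-3) + (-12) + (-8) = -115
Area = |Σ|/2 = 57.5.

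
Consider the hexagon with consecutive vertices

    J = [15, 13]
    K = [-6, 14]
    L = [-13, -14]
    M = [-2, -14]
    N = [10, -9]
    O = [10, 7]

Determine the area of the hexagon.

Apply the surveyor's formula: 2A = Σ (x_i·y_{i+1} − x_{i+1}·y_i), indices taken mod 6.
J→K: (15)(14) − (-6)(13) = 288
K→L: (-6)(-14) − (-13)(14) = 266
L→M: (-13)(-14) − (-2)(-14) = 154
M→N: (-2)(-9) − (10)(-14) = 158
N→O: (10)(7) − (10)(-9) = 160
O→J: (10)(13) − (15)(7) = 25
Σ = 1051
Area = |Σ|/2 = 525.5.

525.5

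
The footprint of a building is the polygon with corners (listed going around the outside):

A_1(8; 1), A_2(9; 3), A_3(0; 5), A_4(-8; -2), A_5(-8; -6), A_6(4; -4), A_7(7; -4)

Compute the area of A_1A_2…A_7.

119.5

Apply the shoelace formula: 2A = Σ (x_i·y_{i+1} − x_{i+1}·y_i), indices taken mod 7.
Cross-terms: 15, 45, 40, 32, 56, 12, 39  ⇒  Σ = 239
Area = |Σ|/2 = 119.5.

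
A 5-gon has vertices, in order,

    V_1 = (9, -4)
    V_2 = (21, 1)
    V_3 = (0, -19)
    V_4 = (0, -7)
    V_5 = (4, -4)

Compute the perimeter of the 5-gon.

64

|V_1V_2| = √((12)² + (5)²) = √169 = 13
|V_2V_3| = √((-21)² + (-20)²) = √841 = 29
|V_3V_4| = √((0)² + (12)²) = √144 = 12
|V_4V_5| = √((4)² + (3)²) = √25 = 5
|V_5V_1| = √((5)² + (0)²) = √25 = 5
Perimeter = 13 + 29 + 12 + 5 + 5 = 64.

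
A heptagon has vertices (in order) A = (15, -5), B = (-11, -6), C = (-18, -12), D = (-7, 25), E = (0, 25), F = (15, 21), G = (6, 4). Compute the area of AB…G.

Apply the shoelace formula: 2A = Σ (x_i·y_{i+1} − x_{i+1}·y_i), indices taken mod 7.
Σ = (-145) + (24) + (-534) + (-175) + (-375) + (-66) + (-90) = -1361
Area = |Σ|/2 = 680.5.

680.5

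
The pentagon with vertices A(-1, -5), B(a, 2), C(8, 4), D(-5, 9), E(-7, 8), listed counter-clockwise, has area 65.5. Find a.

-1

Write out the shoelace sum; only the two edges meeting at B involve a:
2·Area = [((-1)·2 − a·(-5)) + (a·4 − 8·2)] + 158
       = 9·a + 140 = 131
⇒ a = -1.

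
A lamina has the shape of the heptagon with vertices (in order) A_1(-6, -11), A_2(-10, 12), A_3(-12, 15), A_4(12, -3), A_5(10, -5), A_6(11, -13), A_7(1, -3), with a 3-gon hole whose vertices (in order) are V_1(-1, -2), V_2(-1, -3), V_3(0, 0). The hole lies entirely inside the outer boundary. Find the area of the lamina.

Outer boundary:
Apply the shoelace (surveyor's) formula: 2A = Σ (x_i·y_{i+1} − x_{i+1}·y_i), indices taken mod 7.
Σ = (-182) + (-6) + (-144) + (-30) + (-75) + (-20) + (-29) = -486
Area = |Σ|/2 = 243.
Hole:
Apply Gauss's area formula: 2A = Σ (x_i·y_{i+1} − x_{i+1}·y_i), indices taken mod 3.
Σ = (1) + (0) + (0) = 1
Area = |Σ|/2 = 0.5.
Net area = 243 − 0.5 = 242.5.

242.5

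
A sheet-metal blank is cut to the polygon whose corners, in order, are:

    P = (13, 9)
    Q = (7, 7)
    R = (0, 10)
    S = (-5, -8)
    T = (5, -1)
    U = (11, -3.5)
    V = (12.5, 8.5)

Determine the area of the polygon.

Apply Gauss's area formula: 2A = Σ (x_i·y_{i+1} − x_{i+1}·y_i), indices taken mod 7.
P→Q: (13)(7) − (7)(9) = 28
Q→R: (7)(10) − (0)(7) = 70
R→S: (0)(-8) − (-5)(10) = 50
S→T: (-5)(-1) − (5)(-8) = 45
T→U: (5)(-3.5) − (11)(-1) = -6.5
U→V: (11)(8.5) − (12.5)(-3.5) = 137.25
V→P: (12.5)(9) − (13)(8.5) = 2
Σ = 325.75
Area = |Σ|/2 = 162.875.

162.875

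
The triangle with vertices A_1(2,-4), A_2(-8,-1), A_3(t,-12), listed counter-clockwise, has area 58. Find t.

-10

Write out the shoelace sum; only the two edges meeting at A_3 involve t:
2·Area = [((-8)·(-12) − t·(-1)) + (t·(-4) − 2·(-12))] + -34
       = -3·t + 86 = 116
⇒ t = -10.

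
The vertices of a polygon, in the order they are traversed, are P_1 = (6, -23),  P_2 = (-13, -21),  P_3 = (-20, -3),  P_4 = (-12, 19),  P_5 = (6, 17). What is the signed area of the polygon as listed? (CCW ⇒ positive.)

Apply the surveyor's formula: 2A = Σ (x_i·y_{i+1} − x_{i+1}·y_i), indices taken mod 5.
Σ = (-425) + (-381) + (-416) + (-318) + (-240) = -1780
Signed area = Σ/2 = -890 (negative ⇒ clockwise traversal).

-890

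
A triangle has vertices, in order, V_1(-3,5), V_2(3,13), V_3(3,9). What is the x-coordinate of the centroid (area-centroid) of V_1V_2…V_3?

Apply the shoelace formula. First the cross-terms c_i = x_i·y_{i+1} − x_{i+1}·y_i:
  -54, -12, 42  ⇒  2A = -24, A = -12.
Then Σ (x_i + x_{i+1})·c_i = -72, so x̄ = -72 / (6·(-12)) = 1.

1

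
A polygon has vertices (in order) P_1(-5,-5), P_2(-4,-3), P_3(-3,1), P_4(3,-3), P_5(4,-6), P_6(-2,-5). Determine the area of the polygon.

32.5

Apply the shoelace formula: 2A = Σ (x_i·y_{i+1} − x_{i+1}·y_i), indices taken mod 6.
Σ = (-5) + (-13) + (6) + (-6) + (-32) + (-15) = -65
Area = |Σ|/2 = 32.5.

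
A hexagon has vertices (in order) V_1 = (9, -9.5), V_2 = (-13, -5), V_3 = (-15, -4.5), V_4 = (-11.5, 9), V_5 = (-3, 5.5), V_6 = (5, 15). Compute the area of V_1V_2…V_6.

Apply the surveyor's formula: 2A = Σ (x_i·y_{i+1} − x_{i+1}·y_i), indices taken mod 6.
Cross-terms: -168.5, -16.5, -186.75, -36.25, -72.5, -182.5  ⇒  Σ = -663
Area = |Σ|/2 = 331.5.

331.5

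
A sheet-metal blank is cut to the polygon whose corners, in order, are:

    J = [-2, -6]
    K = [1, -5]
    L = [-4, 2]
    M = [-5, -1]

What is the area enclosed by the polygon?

20

Σ = (16) + (-18) + (14) + (28) = 40
Area = |Σ|/2 = 20.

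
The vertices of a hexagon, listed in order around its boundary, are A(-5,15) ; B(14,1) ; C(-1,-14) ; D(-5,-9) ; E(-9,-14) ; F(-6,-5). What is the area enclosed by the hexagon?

Apply Gauss's area formula: 2A = Σ (x_i·y_{i+1} − x_{i+1}·y_i), indices taken mod 6.
A→B: (-5)(1) − (14)(15) = -215
B→C: (14)(-14) − (-1)(1) = -195
C→D: (-1)(-9) − (-5)(-14) = -61
D→E: (-5)(-14) − (-9)(-9) = -11
E→F: (-9)(-5) − (-6)(-14) = -39
F→A: (-6)(15) − (-5)(-5) = -115
Σ = -636
Area = |Σ|/2 = 318.

318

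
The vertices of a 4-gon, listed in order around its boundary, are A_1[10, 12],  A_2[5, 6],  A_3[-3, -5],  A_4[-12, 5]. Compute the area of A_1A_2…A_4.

Σ = (0) + (-7) + (-75) + (-194) = -276
Area = |Σ|/2 = 138.

138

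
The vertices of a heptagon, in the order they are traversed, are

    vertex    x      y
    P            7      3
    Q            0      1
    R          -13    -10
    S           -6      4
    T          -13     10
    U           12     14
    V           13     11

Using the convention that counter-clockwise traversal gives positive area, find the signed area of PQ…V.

Apply the shoelace formula: 2A = Σ (x_i·y_{i+1} − x_{i+1}·y_i), indices taken mod 7.
P→Q: (7)(1) − (0)(3) = 7
Q→R: (0)(-10) − (-13)(1) = 13
R→S: (-13)(4) − (-6)(-10) = -112
S→T: (-6)(10) − (-13)(4) = -8
T→U: (-13)(14) − (12)(10) = -302
U→V: (12)(11) − (13)(14) = -50
V→P: (13)(3) − (7)(11) = -38
Σ = -490
Signed area = Σ/2 = -245 (negative ⇒ clockwise traversal).

-245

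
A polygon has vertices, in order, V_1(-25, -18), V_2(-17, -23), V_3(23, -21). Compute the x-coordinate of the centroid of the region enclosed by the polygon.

-19/3

Apply Gauss's area formula. First the cross-terms c_i = x_i·y_{i+1} − x_{i+1}·y_i:
  269, 886, -939  ⇒  2A = 216, A = 108.
Then Σ (x_i + x_{i+1})·c_i = -4104, so x̄ = -4104 / (6·108) = -19/3.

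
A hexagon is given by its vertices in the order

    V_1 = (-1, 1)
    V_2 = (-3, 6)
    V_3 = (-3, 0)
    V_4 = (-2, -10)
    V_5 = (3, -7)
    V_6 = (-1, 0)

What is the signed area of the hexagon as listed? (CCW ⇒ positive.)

40.5

Apply the shoelace (surveyor's) formula: 2A = Σ (x_i·y_{i+1} − x_{i+1}·y_i), indices taken mod 6.
V_1→V_2: (-1)(6) − (-3)(1) = -3
V_2→V_3: (-3)(0) − (-3)(6) = 18
V_3→V_4: (-3)(-10) − (-2)(0) = 30
V_4→V_5: (-2)(-7) − (3)(-10) = 44
V_5→V_6: (3)(0) − (-1)(-7) = -7
V_6→V_1: (-1)(1) − (-1)(0) = -1
Σ = 81
Signed area = Σ/2 = 40.5 (positive ⇒ counter-clockwise traversal).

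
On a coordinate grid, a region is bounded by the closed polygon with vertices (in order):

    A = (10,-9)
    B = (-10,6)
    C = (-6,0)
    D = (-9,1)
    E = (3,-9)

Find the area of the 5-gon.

Apply the shoelace (surveyor's) formula: 2A = Σ (x_i·y_{i+1} − x_{i+1}·y_i), indices taken mod 5.
Σ = (-30) + (36) + (-6) + (78) + (63) = 141
Area = |Σ|/2 = 70.5.

70.5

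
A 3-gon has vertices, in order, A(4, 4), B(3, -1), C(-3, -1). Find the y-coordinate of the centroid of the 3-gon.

Apply the shoelace (surveyor's) formula. First the cross-terms c_i = x_i·y_{i+1} − x_{i+1}·y_i:
  -16, -6, -8  ⇒  2A = -30, A = -15.
Then Σ (y_i + y_{i+1})·c_i = -60, so ȳ = -60 / (6·(-15)) = 2/3.

2/3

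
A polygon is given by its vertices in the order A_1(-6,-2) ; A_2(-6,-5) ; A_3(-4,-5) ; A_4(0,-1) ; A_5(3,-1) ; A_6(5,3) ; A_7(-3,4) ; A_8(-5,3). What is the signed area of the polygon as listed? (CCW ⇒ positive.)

58.5

Apply the shoelace formula: 2A = Σ (x_i·y_{i+1} − x_{i+1}·y_i), indices taken mod 8.
A_1→A_2: (-6)(-5) − (-6)(-2) = 18
A_2→A_3: (-6)(-5) − (-4)(-5) = 10
A_3→A_4: (-4)(-1) − (0)(-5) = 4
A_4→A_5: (0)(-1) − (3)(-1) = 3
A_5→A_6: (3)(3) − (5)(-1) = 14
A_6→A_7: (5)(4) − (-3)(3) = 29
A_7→A_8: (-3)(3) − (-5)(4) = 11
A_8→A_1: (-5)(-2) − (-6)(3) = 28
Σ = 117
Signed area = Σ/2 = 58.5 (positive ⇒ counter-clockwise traversal).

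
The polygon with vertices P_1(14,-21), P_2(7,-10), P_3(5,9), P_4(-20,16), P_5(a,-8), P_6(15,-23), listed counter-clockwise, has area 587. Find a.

Write out the shoelace sum; only the two edges meeting at P_5 involve a:
2·Area = [((-20)·(-8) − a·16) + (a·(-23) − 15·(-8))] + 387
       = -39·a + 667 = 1174
⇒ a = -13.

-13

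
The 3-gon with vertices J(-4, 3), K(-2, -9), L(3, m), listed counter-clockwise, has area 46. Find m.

7

The doubled signed area Σ (x_i y_{i+1} − x_{i+1} y_i) is linear in m.
With m=0 it equals 78; the coefficient of m is 2 (from the two edges through L).
So 2·m + 78 = 2·46 = 92 ⇒ m = 7.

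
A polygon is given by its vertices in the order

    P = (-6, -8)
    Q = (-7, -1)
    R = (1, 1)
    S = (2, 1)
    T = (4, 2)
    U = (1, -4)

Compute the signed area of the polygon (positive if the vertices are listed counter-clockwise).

Cross-terms: -50, -6, -1, 0, -18, -32  ⇒  Σ = -107
Signed area = Σ/2 = -53.5 (negative ⇒ clockwise traversal).

-53.5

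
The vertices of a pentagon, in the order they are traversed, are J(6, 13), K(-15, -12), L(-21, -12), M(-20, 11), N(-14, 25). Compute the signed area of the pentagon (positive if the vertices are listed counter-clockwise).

Σ = (123) + (-72) + (-471) + (-346) + (-332) = -1098
Signed area = Σ/2 = -549 (negative ⇒ clockwise traversal).

-549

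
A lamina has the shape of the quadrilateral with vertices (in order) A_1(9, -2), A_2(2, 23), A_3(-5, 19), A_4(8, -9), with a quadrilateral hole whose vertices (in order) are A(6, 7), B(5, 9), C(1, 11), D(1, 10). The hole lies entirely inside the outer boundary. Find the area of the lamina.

155.5

Outer boundary:
Apply the surveyor's formula: 2A = Σ (x_i·y_{i+1} − x_{i+1}·y_i), indices taken mod 4.
Σ = (211) + (153) + (-107) + (65) = 322
Area = |Σ|/2 = 161.
Hole:
Apply the shoelace (surveyor's) formula: 2A = Σ (x_i·y_{i+1} − x_{i+1}·y_i), indices taken mod 4.
A→B: (6)(9) − (5)(7) = 19
B→C: (5)(11) − (1)(9) = 46
C→D: (1)(10) − (1)(11) = -1
D→A: (1)(7) − (6)(10) = -53
Σ = 11
Area = |Σ|/2 = 5.5.
Net area = 161 − 5.5 = 155.5.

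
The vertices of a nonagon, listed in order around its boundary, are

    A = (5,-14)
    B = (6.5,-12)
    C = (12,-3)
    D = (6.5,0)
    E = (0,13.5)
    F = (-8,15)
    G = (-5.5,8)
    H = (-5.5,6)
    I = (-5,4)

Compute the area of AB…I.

Apply the shoelace (surveyor's) formula: 2A = Σ (x_i·y_{i+1} − x_{i+1}·y_i), indices taken mod 9.
Σ = (31) + (124.5) + (19.5) + (87.75) + (108) + (18.5) + (11) + (8) + (50) = 458.25
Area = |Σ|/2 = 229.125.

229.125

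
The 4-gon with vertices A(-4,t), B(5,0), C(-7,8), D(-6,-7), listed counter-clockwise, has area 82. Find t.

-5

Write out the shoelace sum; only the two edges meeting at A involve t:
2·Area = [((-6)·t − (-4)·(-7)) + ((-4)·0 − 5·t)] + 137
       = -11·t + 109 = 164
⇒ t = -5.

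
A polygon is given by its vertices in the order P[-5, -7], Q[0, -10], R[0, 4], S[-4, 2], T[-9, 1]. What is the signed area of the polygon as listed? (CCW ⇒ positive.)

P→Q: (-5)(-10) − (0)(-7) = 50
Q→R: (0)(4) − (0)(-10) = 0
R→S: (0)(2) − (-4)(4) = 16
S→T: (-4)(1) − (-9)(2) = 14
T→P: (-9)(-7) − (-5)(1) = 68
Σ = 148
Signed area = Σ/2 = 74 (positive ⇒ counter-clockwise traversal).

74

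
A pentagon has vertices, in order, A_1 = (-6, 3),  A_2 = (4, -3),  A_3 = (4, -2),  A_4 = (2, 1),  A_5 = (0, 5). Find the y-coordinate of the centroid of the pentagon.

136/87

Apply Gauss's area formula. First the cross-terms c_i = x_i·y_{i+1} − x_{i+1}·y_i:
  6, 4, 8, 10, 30  ⇒  2A = 58, A = 29.
Then Σ (y_i + y_{i+1})·c_i = 272, so ȳ = 272 / (6·29) = 136/87.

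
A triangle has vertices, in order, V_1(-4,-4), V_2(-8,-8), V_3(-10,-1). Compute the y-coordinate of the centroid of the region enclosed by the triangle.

-13/3

Apply the shoelace (surveyor's) formula. First the cross-terms c_i = x_i·y_{i+1} − x_{i+1}·y_i:
  0, -72, 36  ⇒  2A = -36, A = -18.
Then Σ (y_i + y_{i+1})·c_i = 468, so ȳ = 468 / (6·(-18)) = -13/3.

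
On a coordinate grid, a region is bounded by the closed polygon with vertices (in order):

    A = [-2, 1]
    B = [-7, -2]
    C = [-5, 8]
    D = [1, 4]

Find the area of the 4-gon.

37

Apply the surveyor's formula: 2A = Σ (x_i·y_{i+1} − x_{i+1}·y_i), indices taken mod 4.
Σ = (11) + (-66) + (-28) + (9) = -74
Area = |Σ|/2 = 37.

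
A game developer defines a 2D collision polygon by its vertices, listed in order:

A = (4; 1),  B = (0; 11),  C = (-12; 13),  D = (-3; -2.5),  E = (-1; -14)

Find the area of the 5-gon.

Apply the shoelace formula: 2A = Σ (x_i·y_{i+1} − x_{i+1}·y_i), indices taken mod 5.
Σ = (44) + (132) + (69) + (39.5) + (55) = 339.5
Area = |Σ|/2 = 169.75.

169.75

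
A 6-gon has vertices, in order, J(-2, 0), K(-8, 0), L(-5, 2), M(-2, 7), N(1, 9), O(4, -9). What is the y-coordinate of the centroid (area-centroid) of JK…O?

61/45

Apply Gauss's area formula. First the cross-terms c_i = x_i·y_{i+1} − x_{i+1}·y_i:
  0, -16, -31, -25, -45, -18  ⇒  2A = -135, A = -67.5.
Then Σ (y_i + y_{i+1})·c_i = -549, so ȳ = -549 / (6·(-67.5)) = 61/45.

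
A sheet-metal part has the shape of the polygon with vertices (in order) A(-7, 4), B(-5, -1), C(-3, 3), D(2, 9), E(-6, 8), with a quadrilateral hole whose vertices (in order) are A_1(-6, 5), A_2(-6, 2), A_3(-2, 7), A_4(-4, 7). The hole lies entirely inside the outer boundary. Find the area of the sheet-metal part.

Outer boundary:
Cross-terms: 27, -18, -33, 70, 32  ⇒  Σ = 78
Area = |Σ|/2 = 39.
Hole:
Σ = (18) + (-38) + (14) + (22) = 16
Area = |Σ|/2 = 8.
Net area = 39 − 8 = 31.

31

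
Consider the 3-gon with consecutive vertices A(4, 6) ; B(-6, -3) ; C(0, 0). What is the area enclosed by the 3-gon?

12

Apply the shoelace (surveyor's) formula: 2A = Σ (x_i·y_{i+1} − x_{i+1}·y_i), indices taken mod 3.
A→B: (4)(-3) − (-6)(6) = 24
B→C: (-6)(0) − (0)(-3) = 0
C→A: (0)(6) − (4)(0) = 0
Σ = 24
Area = |Σ|/2 = 12.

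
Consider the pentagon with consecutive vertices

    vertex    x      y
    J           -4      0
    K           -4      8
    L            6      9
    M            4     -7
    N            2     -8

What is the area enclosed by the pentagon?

122

Σ = (-32) + (-84) + (-78) + (-18) + (-32) = -244
Area = |Σ|/2 = 122.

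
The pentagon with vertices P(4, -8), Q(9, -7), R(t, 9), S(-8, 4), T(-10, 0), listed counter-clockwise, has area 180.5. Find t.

4

Write out the shoelace sum; only the two edges meeting at R involve t:
2·Area = [(9·9 − t·(-7)) + (t·4 − (-8)·9)] + 164
       = 11·t + 317 = 361
⇒ t = 4.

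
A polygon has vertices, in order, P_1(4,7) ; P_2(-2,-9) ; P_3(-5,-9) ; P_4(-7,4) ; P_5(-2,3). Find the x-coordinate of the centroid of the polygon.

-134/57

Apply the surveyor's formula. First the cross-terms c_i = x_i·y_{i+1} − x_{i+1}·y_i:
  -22, -27, -83, -13, -26  ⇒  2A = -171, A = -85.5.
Then Σ (x_i + x_{i+1})·c_i = 1206, so x̄ = 1206 / (6·(-85.5)) = -134/57.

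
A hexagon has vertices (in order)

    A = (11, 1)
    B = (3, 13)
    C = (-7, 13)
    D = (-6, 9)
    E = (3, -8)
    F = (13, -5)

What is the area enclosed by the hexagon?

231.5

Apply Gauss's area formula: 2A = Σ (x_i·y_{i+1} − x_{i+1}·y_i), indices taken mod 6.
Σ = (140) + (130) + (15) + (21) + (89) + (68) = 463
Area = |Σ|/2 = 231.5.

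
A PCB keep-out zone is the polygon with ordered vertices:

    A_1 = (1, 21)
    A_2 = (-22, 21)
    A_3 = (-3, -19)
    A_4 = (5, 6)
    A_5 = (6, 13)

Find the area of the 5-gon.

591.5

Apply the surveyor's formula: 2A = Σ (x_i·y_{i+1} − x_{i+1}·y_i), indices taken mod 5.
Σ = (483) + (481) + (77) + (29) + (113) = 1183
Area = |Σ|/2 = 591.5.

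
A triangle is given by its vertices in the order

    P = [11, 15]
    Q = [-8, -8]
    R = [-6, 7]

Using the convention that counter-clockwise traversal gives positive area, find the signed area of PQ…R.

Apply Gauss's area formula: 2A = Σ (x_i·y_{i+1} − x_{i+1}·y_i), indices taken mod 3.
Σ = (32) + (-104) + (-167) = -239
Signed area = Σ/2 = -119.5 (negative ⇒ clockwise traversal).

-119.5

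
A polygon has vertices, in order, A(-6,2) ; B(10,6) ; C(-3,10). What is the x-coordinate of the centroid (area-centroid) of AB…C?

1/3

Apply the surveyor's formula. First the cross-terms c_i = x_i·y_{i+1} − x_{i+1}·y_i:
  -56, 118, 54  ⇒  2A = 116, A = 58.
Then Σ (x_i + x_{i+1})·c_i = 116, so x̄ = 116 / (6·58) = 1/3.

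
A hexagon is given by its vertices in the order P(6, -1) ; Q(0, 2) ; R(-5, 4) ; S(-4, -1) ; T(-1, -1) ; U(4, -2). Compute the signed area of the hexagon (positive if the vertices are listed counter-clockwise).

30

Σ = (12) + (10) + (21) + (3) + (6) + (8) = 60
Signed area = Σ/2 = 30 (positive ⇒ counter-clockwise traversal).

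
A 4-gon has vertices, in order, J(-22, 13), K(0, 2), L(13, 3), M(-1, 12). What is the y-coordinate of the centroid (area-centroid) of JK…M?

Apply the shoelace (surveyor's) formula. First the cross-terms c_i = x_i·y_{i+1} − x_{i+1}·y_i:
  -44, -26, 159, 251  ⇒  2A = 340, A = 170.
Then Σ (y_i + y_{i+1})·c_i = 7870, so ȳ = 7870 / (6·170) = 787/102.

787/102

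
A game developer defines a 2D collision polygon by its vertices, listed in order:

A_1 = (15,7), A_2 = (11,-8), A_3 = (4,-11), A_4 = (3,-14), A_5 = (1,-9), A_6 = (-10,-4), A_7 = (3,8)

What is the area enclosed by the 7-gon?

291.5

Σ = (-197) + (-89) + (-23) + (-13) + (-94) + (-68) + (-99) = -583
Area = |Σ|/2 = 291.5.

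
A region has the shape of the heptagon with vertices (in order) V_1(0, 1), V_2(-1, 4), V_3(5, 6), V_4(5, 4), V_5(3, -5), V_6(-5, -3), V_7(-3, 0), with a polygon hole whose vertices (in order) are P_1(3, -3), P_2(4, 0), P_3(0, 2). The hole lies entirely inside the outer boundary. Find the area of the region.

52

Outer boundary:
Apply the surveyor's formula: 2A = Σ (x_i·y_{i+1} − x_{i+1}·y_i), indices taken mod 7.
V_1→V_2: (0)(4) − (-1)(1) = 1
V_2→V_3: (-1)(6) − (5)(4) = -26
V_3→V_4: (5)(4) − (5)(6) = -10
V_4→V_5: (5)(-5) − (3)(4) = -37
V_5→V_6: (3)(-3) − (-5)(-5) = -34
V_6→V_7: (-5)(0) − (-3)(-3) = -9
V_7→V_1: (-3)(1) − (0)(0) = -3
Σ = -118
Area = |Σ|/2 = 59.
Hole:
Σ = (12) + (8) + (-6) = 14
Area = |Σ|/2 = 7.
Net area = 59 − 7 = 52.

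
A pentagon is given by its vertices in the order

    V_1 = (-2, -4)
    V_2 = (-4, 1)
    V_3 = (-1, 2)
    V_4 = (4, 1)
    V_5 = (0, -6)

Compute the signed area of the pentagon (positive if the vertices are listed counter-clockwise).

-35

Cross-terms: -18, -7, -9, -24, -12  ⇒  Σ = -70
Signed area = Σ/2 = -35 (negative ⇒ clockwise traversal).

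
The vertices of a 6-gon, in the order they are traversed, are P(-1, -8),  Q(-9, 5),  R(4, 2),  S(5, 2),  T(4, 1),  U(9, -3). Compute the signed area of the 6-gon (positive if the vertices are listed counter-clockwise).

-108

Apply the surveyor's formula: 2A = Σ (x_i·y_{i+1} − x_{i+1}·y_i), indices taken mod 6.
Σ = (-77) + (-38) + (-2) + (-3) + (-21) + (-75) = -216
Signed area = Σ/2 = -108 (negative ⇒ clockwise traversal).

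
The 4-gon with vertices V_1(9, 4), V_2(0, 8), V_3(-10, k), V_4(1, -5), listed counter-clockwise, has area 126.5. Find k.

Write out the shoelace sum; only the two edges meeting at V_3 involve k:
2·Area = [(0·k − (-10)·8) + ((-10)·(-5) − 1·k)] + 121
       = -1·k + 251 = 253
⇒ k = -2.

-2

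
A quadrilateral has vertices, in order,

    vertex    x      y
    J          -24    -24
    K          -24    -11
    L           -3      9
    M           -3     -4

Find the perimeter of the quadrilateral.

|JK| = √((0)² + (13)²) = √169 = 13
|KL| = √((21)² + (20)²) = √841 = 29
|LM| = √((0)² + (-13)²) = √169 = 13
|MJ| = √((-21)² + (-20)²) = √841 = 29
Perimeter = 13 + 29 + 13 + 29 = 84.

84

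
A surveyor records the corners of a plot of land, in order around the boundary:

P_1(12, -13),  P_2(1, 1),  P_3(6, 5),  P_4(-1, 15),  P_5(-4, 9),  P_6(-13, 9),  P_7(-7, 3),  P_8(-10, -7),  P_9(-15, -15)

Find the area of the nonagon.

387

Σ = (25) + (-1) + (95) + (51) + (81) + (24) + (79) + (45) + (375) = 774
Area = |Σ|/2 = 387.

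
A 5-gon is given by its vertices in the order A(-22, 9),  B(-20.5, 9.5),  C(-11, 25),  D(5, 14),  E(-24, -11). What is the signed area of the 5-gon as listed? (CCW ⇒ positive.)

Σ = (-24.5) + (-408) + (-279) + (281) + (-458) = -888.5
Signed area = Σ/2 = -444.25 (negative ⇒ clockwise traversal).

-444.25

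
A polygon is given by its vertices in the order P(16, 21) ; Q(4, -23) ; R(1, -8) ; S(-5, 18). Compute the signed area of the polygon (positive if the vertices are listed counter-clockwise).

Apply Gauss's area formula: 2A = Σ (x_i·y_{i+1} − x_{i+1}·y_i), indices taken mod 4.
Σ = (-452) + (-9) + (-22) + (-393) = -876
Signed area = Σ/2 = -438 (negative ⇒ clockwise traversal).

-438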